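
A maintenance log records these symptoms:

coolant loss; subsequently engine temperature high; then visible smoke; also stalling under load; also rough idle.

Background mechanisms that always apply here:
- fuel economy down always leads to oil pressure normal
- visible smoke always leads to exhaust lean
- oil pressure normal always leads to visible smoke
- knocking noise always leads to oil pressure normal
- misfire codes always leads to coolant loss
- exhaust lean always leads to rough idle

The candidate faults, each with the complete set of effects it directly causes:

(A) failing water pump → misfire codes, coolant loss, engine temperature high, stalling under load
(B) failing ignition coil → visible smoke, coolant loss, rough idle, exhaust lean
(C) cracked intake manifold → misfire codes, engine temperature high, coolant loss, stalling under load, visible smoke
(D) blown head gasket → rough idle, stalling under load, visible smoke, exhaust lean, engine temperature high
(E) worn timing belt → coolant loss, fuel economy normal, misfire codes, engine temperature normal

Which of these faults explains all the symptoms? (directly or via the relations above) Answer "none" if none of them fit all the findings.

C

Testing each hypothesis:
(A) failing water pump — coolant loss +; engine temperature high +; visible smoke -; stalling under load +; rough idle -
(B) failing ignition coil — coolant loss +; engine temperature high -; visible smoke +; stalling under load -; rough idle +
(C) cracked intake manifold — accounts for every observation (rough idle via visible smoke → exhaust lean → rough idle)
(D) blown head gasket — does not account for coolant loss
(E) worn timing belt — fails on engine temperature high, visible smoke, stalling under load, rough idle (predicts engine temperature normal, not engine temperature high)
Only (C) is consistent with every observation.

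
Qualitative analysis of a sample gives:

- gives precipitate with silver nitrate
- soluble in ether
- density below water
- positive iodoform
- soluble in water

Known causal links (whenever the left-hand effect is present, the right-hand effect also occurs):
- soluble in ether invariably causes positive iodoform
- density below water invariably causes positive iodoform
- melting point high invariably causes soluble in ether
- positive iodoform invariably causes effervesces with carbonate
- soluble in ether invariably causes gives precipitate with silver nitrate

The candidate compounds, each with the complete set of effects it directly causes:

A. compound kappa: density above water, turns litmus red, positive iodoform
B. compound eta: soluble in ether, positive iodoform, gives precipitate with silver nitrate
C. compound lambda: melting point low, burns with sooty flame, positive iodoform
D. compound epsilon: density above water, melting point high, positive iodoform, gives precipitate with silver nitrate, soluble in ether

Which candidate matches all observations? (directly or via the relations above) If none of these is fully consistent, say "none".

none

Checking each candidate against the observations:
(A) compound kappa — gives precipitate with silver nitrate NO; soluble in ether NO; density below water NO; positive iodoform yes; soluble in water NO
(B) compound eta — does not account for density below water, soluble in water
(C) compound lambda — does not account for gives precipitate with silver nitrate, soluble in ether, density below water, soluble in water
(D) compound epsilon — gives precipitate with silver nitrate yes; soluble in ether yes; density below water NO; positive iodoform yes; soluble in water NO
No candidate is consistent with all observations.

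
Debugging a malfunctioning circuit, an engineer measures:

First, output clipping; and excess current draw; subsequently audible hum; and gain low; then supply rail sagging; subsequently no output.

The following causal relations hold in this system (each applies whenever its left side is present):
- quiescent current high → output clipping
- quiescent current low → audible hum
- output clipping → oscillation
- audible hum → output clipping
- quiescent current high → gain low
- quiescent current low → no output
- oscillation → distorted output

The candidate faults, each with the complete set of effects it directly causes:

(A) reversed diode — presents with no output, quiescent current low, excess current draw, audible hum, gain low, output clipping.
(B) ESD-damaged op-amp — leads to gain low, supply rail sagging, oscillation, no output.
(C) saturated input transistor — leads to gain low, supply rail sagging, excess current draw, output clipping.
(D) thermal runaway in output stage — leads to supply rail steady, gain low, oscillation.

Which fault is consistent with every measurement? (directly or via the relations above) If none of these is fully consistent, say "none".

none

Per-candidate check:
(A) reversed diode — does not account for supply rail sagging
(B) ESD-damaged op-amp — does not account for output clipping, excess current draw, audible hum
(C) saturated input transistor — output clipping +; excess current draw +; audible hum -; gain low +; supply rail sagging +; no output -
(D) thermal runaway in output stage — fails on output clipping, excess current draw, audible hum, supply rail sagging, no output (predicts supply rail steady, not supply rail sagging)
None of the listed candidates fits everything.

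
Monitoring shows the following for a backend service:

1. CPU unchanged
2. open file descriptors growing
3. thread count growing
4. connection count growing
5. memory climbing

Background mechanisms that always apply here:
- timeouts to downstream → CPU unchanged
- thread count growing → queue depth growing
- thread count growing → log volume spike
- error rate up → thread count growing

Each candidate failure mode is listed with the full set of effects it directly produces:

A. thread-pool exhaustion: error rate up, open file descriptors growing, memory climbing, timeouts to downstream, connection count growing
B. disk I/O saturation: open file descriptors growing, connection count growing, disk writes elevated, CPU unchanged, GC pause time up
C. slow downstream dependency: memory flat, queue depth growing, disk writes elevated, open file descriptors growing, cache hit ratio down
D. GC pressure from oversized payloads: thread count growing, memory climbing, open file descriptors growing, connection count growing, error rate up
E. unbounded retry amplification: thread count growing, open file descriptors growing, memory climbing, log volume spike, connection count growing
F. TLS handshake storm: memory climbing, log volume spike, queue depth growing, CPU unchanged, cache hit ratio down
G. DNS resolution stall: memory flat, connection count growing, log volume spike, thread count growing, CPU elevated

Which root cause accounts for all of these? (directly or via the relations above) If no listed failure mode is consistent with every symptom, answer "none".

A

Per-candidate check:
(A) thread-pool exhaustion — accounts for every observation (CPU unchanged via timeouts to downstream → CPU unchanged)
(B) disk I/O saturation — does not account for thread count growing, memory climbing
(C) slow downstream dependency — fails on CPU unchanged, thread count growing, connection count growing, memory climbing (predicts memory flat, not memory climbing)
(D) GC pressure from oversized payloads — CPU unchanged miss; open file descriptors growing match; thread count growing match; connection count growing match; memory climbing match
(E) unbounded retry amplification — CPU unchanged miss; open file descriptors growing match; thread count growing match; connection count growing match; memory climbing match
(F) TLS handshake storm — does not account for open file descriptors growing, thread count growing, connection count growing
(G) DNS resolution stall — fails on CPU unchanged, open file descriptors growing, memory climbing (predicts CPU elevated, not CPU unchanged; predicts memory flat, not memory climbing)
(A) alone accounts for all the evidence.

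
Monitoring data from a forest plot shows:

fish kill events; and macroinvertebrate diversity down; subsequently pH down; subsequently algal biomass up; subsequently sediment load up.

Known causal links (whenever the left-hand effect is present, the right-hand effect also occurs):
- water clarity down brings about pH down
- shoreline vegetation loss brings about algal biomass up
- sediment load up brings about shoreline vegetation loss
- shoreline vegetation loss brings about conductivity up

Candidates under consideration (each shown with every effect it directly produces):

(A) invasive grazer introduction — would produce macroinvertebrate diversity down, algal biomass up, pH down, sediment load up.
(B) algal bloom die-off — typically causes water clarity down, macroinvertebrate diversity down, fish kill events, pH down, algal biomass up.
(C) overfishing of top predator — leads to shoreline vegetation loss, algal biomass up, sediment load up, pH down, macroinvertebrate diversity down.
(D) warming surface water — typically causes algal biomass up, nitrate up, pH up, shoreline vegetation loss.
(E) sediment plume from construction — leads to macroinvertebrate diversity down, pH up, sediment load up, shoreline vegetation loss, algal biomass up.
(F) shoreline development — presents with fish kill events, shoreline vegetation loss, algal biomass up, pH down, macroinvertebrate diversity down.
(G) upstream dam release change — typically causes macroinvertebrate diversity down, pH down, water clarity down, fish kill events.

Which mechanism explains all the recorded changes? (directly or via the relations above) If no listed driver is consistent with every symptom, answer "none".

none

Per-candidate check:
(A) invasive grazer introduction — fish kill events NO; macroinvertebrate diversity down yes; pH down yes; algal biomass up yes; sediment load up yes
(B) algal bloom die-off — does not account for sediment load up
(C) overfishing of top predator — fish kill events NO; macroinvertebrate diversity down yes; pH down yes; algal biomass up yes; sediment load up yes
(D) warming surface water — fails on fish kill events, macroinvertebrate diversity down, pH down, sediment load up (predicts pH up, not pH down)
(E) sediment plume from construction — fails on fish kill events, pH down (predicts pH up, not pH down)
(F) shoreline development — does not account for sediment load up
(G) upstream dam release change — does not account for algal biomass up, sediment load up
None of the listed candidates fits everything.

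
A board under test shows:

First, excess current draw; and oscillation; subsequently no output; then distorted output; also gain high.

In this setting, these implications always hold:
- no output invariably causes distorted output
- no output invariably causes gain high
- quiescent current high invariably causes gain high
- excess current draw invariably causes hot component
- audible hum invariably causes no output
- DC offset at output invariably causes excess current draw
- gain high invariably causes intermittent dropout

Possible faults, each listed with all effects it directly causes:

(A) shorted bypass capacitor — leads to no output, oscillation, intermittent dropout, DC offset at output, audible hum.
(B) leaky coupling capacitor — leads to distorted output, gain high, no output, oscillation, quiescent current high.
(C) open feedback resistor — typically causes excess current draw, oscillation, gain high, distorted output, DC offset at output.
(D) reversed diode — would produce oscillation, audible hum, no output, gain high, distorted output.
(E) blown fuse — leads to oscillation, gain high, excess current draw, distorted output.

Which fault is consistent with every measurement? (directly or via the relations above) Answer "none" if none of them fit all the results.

A

For each candidate, compare predicted effects to what was observed:
(A) shorted bypass capacitor — excess current draw + (by DC offset at output → excess current draw); oscillation +; no output +; distorted output + (by no output → distorted output); gain high + (by no output → gain high)
(B) leaky coupling capacitor — excess current draw -; oscillation +; no output +; distorted output +; gain high +
(C) open feedback resistor — does not account for no output
(D) reversed diode — excess current draw -; oscillation +; no output +; distorted output +; gain high +
(E) blown fuse — does not account for no output
(A) is the only candidate with no mismatches.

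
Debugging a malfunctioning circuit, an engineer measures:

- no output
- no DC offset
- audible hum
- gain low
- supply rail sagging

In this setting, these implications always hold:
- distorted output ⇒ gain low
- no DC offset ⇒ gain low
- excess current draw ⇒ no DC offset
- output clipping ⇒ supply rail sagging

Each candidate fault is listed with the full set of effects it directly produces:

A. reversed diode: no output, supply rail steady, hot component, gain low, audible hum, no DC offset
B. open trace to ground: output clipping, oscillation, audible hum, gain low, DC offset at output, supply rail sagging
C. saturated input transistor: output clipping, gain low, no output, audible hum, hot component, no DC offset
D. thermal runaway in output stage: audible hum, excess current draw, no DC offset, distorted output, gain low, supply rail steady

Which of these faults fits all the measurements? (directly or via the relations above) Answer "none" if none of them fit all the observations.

C

Checking each candidate against the observations:
(A) reversed diode — fails on supply rail sagging (predicts supply rail steady, not supply rail sagging)
(B) open trace to ground — fails on no output, no DC offset (predicts DC offset at output, not no DC offset)
(C) saturated input transistor — no output ✓; no DC offset ✓; audible hum ✓; gain low ✓; supply rail sagging ✓ (via output clipping → supply rail sagging)
(D) thermal runaway in output stage — no output ✗; no DC offset ✓; audible hum ✓; gain low ✓; supply rail sagging ✗
Only (C) is consistent with every observation.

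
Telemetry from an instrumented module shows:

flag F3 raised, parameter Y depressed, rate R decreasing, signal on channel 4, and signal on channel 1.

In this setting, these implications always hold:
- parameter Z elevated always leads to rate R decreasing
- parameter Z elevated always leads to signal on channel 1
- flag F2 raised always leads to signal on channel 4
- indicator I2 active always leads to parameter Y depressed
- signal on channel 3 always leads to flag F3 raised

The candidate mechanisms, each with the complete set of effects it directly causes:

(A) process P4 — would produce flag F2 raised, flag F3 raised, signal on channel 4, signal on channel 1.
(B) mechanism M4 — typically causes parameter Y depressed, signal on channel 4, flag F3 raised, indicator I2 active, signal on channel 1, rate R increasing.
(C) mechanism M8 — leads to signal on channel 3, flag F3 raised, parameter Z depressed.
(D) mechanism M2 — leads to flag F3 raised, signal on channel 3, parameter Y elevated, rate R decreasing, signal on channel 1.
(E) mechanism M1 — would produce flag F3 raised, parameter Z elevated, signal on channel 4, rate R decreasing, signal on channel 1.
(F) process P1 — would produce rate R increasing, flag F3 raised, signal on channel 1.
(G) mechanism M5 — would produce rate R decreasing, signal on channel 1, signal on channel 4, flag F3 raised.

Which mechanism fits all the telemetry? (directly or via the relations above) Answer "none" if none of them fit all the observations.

none

For each candidate, compare predicted effects to what was observed:
(A) process P4 — flag F3 raised ✓; parameter Y depressed ✗; rate R decreasing ✗; signal on channel 4 ✓; signal on channel 1 ✓
(B) mechanism M4 — fails on rate R decreasing (predicts rate R increasing, not rate R decreasing)
(C) mechanism M8 — flag F3 raised ✓; parameter Y depressed ✗; rate R decreasing ✗; signal on channel 4 ✗; signal on channel 1 ✗
(D) mechanism M2 — flag F3 raised ✓; parameter Y depressed ✗; rate R decreasing ✓; signal on channel 4 ✗; signal on channel 1 ✓
(E) mechanism M1 — flag F3 raised ✓; parameter Y depressed ✗; rate R decreasing ✓; signal on channel 4 ✓; signal on channel 1 ✓
(F) process P1 — fails on parameter Y depressed, rate R decreasing, signal on channel 4 (predicts rate R increasing, not rate R decreasing)
(G) mechanism M5 — does not account for parameter Y depressed
No candidate is consistent with all observations.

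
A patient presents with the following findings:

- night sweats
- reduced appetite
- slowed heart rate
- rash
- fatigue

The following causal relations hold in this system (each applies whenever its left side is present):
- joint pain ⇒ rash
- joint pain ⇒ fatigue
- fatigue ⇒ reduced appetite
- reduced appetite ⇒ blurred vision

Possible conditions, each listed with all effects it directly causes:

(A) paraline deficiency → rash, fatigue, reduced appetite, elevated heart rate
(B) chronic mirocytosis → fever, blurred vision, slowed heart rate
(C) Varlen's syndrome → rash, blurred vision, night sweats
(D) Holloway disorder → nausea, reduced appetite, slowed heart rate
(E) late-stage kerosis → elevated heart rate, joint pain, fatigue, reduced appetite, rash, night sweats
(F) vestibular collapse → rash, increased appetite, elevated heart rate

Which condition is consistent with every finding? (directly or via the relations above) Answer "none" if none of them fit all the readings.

Testing each hypothesis:
(A) paraline deficiency — night sweats NO; reduced appetite yes; slowed heart rate NO; rash yes; fatigue yes
(B) chronic mirocytosis — does not account for night sweats, reduced appetite, rash, fatigue
(C) Varlen's syndrome — night sweats yes; reduced appetite NO; slowed heart rate NO; rash yes; fatigue NO
(D) Holloway disorder — does not account for night sweats, rash, fatigue
(E) late-stage kerosis — night sweats yes; reduced appetite yes; slowed heart rate NO; rash yes; fatigue yes
(F) vestibular collapse — fails on night sweats, reduced appetite, slowed heart rate, fatigue (predicts increased appetite, not reduced appetite; predicts elevated heart rate, not slowed heart rate)
No candidate is consistent with all observations.

none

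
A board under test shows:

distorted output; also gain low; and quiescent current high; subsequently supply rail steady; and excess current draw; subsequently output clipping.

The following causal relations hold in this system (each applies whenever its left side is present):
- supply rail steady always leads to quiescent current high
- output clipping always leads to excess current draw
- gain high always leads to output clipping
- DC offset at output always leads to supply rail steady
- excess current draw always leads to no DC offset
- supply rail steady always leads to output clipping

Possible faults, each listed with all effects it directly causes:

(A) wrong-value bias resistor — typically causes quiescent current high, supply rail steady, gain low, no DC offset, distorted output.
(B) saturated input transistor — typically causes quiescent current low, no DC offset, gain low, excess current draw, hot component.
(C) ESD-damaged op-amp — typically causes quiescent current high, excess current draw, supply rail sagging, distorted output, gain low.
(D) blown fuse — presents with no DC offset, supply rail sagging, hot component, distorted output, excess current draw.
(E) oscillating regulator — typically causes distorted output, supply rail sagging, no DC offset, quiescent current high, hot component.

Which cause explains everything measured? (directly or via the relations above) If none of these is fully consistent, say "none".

A

Per-candidate check:
(A) wrong-value bias resistor — distorted output yes; gain low yes; quiescent current high yes; supply rail steady yes; excess current draw yes (by supply rail steady → output clipping → excess current draw); output clipping yes (by supply rail steady → output clipping)
(B) saturated input transistor — distorted output NO; gain low yes; quiescent current high NO; supply rail steady NO; excess current draw yes; output clipping NO
(C) ESD-damaged op-amp — distorted output yes; gain low yes; quiescent current high yes; supply rail steady NO; excess current draw yes; output clipping NO
(D) blown fuse — distorted output yes; gain low NO; quiescent current high NO; supply rail steady NO; excess current draw yes; output clipping NO
(E) oscillating regulator — distorted output yes; gain low NO; quiescent current high yes; supply rail steady NO; excess current draw NO; output clipping NO
Only (A) is consistent with every observation.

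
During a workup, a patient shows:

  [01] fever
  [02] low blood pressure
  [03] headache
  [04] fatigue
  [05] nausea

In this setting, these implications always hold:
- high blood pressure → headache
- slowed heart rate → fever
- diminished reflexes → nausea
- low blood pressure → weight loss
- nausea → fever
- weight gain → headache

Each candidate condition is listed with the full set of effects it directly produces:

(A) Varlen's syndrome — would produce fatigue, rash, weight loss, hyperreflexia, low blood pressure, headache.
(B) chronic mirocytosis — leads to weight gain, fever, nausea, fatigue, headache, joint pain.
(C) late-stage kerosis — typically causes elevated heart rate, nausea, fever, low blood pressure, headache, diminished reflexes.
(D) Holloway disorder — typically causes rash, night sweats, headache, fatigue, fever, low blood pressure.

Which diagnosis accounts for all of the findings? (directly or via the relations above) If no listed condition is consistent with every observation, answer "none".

Per-candidate check:
(A) Varlen's syndrome — does not account for fever, nausea
(B) chronic mirocytosis — fever yes; low blood pressure NO; headache yes; fatigue yes; nausea yes
(C) late-stage kerosis — fever yes; low blood pressure yes; headache yes; fatigue NO; nausea yes
(D) Holloway disorder — fever yes; low blood pressure yes; headache yes; fatigue yes; nausea NO
No candidate is consistent with all observations.

none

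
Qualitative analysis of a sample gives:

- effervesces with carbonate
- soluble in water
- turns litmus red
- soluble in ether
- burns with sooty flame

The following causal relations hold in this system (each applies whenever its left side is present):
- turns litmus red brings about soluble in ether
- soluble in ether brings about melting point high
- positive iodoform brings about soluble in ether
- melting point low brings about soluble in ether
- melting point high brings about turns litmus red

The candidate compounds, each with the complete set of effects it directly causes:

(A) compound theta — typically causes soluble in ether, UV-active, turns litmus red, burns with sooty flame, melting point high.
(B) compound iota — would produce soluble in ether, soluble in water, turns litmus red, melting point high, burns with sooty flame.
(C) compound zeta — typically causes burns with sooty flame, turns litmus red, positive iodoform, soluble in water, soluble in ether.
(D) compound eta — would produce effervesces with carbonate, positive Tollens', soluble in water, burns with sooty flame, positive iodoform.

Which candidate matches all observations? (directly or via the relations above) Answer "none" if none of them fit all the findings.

Per-candidate check:
(A) compound theta — effervesces with carbonate -; soluble in water -; turns litmus red +; soluble in ether +; burns with sooty flame +
(B) compound iota — effervesces with carbonate -; soluble in water +; turns litmus red +; soluble in ether +; burns with sooty flame +
(C) compound zeta — does not account for effervesces with carbonate
(D) compound eta — effervesces with carbonate +; soluble in water +; turns litmus red + (via positive iodoform → soluble in ether → melting point high → turns litmus red); soluble in ether + (via positive iodoform → soluble in ether); burns with sooty flame +
(D) is the only candidate with no mismatches.

D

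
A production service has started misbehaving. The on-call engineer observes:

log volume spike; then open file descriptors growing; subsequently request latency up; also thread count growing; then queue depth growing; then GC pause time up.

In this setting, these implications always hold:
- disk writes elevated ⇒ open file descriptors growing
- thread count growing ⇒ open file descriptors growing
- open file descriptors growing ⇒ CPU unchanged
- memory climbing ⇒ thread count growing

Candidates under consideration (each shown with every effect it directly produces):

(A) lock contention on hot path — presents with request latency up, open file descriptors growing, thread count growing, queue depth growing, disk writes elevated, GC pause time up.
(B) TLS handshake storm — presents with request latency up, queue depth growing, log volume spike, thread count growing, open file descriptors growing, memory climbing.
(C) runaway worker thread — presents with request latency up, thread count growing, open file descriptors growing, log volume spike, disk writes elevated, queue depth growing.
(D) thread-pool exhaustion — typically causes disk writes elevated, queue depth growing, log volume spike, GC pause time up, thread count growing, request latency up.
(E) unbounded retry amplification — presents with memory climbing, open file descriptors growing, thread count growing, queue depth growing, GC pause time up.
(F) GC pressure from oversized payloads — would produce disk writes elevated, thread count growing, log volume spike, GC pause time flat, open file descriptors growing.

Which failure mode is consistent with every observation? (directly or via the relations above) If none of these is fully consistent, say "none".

D

Checking each candidate against the observations:
(A) lock contention on hot path — log volume spike NO; open file descriptors growing yes; request latency up yes; thread count growing yes; queue depth growing yes; GC pause time up yes
(B) TLS handshake storm — log volume spike yes; open file descriptors growing yes; request latency up yes; thread count growing yes; queue depth growing yes; GC pause time up NO
(C) runaway worker thread — log volume spike yes; open file descriptors growing yes; request latency up yes; thread count growing yes; queue depth growing yes; GC pause time up NO
(D) thread-pool exhaustion — accounts for every observation (open file descriptors growing by disk writes elevated → open file descriptors growing)
(E) unbounded retry amplification — log volume spike NO; open file descriptors growing yes; request latency up NO; thread count growing yes; queue depth growing yes; GC pause time up yes
(F) GC pressure from oversized payloads — log volume spike yes; open file descriptors growing yes; request latency up NO; thread count growing yes; queue depth growing NO; GC pause time up NO
(D) is the only candidate with no mismatches.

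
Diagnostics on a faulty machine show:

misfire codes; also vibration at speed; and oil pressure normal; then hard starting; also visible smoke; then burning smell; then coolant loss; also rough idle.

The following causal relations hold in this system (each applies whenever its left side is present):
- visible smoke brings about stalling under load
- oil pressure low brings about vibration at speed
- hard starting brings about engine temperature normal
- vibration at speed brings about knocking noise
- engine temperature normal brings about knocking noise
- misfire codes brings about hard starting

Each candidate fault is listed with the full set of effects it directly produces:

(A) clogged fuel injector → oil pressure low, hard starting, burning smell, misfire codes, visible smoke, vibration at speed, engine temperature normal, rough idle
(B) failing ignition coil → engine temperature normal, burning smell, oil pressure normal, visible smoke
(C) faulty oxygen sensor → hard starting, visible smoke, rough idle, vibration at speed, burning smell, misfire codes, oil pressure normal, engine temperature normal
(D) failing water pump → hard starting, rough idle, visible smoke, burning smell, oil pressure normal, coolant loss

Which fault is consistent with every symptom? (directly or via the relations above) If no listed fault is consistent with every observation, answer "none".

Per-candidate check:
(A) clogged fuel injector — fails on oil pressure normal, coolant loss (predicts oil pressure low, not oil pressure normal)
(B) failing ignition coil — misfire codes NO; vibration at speed NO; oil pressure normal yes; hard starting NO; visible smoke yes; burning smell yes; coolant loss NO; rough idle NO
(C) faulty oxygen sensor — does not account for coolant loss
(D) failing water pump — misfire codes NO; vibration at speed NO; oil pressure normal yes; hard starting yes; visible smoke yes; burning smell yes; coolant loss yes; rough idle yes
No candidate is consistent with all observations.

none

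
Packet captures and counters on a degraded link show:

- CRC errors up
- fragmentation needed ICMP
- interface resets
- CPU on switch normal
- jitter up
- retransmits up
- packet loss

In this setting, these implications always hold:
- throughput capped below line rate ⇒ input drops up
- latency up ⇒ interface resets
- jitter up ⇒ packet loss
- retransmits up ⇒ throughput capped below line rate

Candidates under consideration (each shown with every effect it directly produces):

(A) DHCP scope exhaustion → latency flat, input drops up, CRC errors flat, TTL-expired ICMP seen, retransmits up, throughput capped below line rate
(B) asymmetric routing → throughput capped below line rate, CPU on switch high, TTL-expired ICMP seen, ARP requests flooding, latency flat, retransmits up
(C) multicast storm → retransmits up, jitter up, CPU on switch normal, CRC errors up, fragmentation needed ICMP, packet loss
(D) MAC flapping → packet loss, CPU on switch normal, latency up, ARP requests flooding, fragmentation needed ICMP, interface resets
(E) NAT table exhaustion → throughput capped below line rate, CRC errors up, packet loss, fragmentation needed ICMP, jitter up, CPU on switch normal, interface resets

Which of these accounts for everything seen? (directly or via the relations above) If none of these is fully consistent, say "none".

For each candidate, compare predicted effects to what was observed:
(A) DHCP scope exhaustion — CRC errors up -; fragmentation needed ICMP -; interface resets -; CPU on switch normal -; jitter up -; retransmits up +; packet loss -
(B) asymmetric routing — fails on CRC errors up, fragmentation needed ICMP, interface resets, CPU on switch normal, jitter up, packet loss (predicts CPU on switch high, not CPU on switch normal)
(C) multicast storm — does not account for interface resets
(D) MAC flapping — CRC errors up -; fragmentation needed ICMP +; interface resets +; CPU on switch normal +; jitter up -; retransmits up -; packet loss +
(E) NAT table exhaustion — CRC errors up +; fragmentation needed ICMP +; interface resets +; CPU on switch normal +; jitter up +; retransmits up -; packet loss +
None of the listed candidates fits everything.

none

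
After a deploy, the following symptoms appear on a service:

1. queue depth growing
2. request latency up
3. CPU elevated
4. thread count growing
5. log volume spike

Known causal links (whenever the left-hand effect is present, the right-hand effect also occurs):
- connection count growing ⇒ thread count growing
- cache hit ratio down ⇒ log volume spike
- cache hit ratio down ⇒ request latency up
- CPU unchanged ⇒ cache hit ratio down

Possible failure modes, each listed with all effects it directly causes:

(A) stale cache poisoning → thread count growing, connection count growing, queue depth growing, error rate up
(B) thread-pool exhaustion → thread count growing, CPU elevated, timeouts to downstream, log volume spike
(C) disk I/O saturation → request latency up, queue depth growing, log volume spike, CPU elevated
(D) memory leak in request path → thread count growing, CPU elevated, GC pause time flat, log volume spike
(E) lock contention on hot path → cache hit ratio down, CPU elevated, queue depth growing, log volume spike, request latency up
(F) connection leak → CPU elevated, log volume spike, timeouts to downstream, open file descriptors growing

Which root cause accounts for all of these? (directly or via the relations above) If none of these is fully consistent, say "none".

Checking each candidate against the observations:
(A) stale cache poisoning — queue depth growing match; request latency up miss; CPU elevated miss; thread count growing match; log volume spike miss
(B) thread-pool exhaustion — queue depth growing miss; request latency up miss; CPU elevated match; thread count growing match; log volume spike match
(C) disk I/O saturation — does not account for thread count growing
(D) memory leak in request path — does not account for queue depth growing, request latency up
(E) lock contention on hot path — does not account for thread count growing
(F) connection leak — queue depth growing miss; request latency up miss; CPU elevated match; thread count growing miss; log volume spike match
No candidate is consistent with all observations.

none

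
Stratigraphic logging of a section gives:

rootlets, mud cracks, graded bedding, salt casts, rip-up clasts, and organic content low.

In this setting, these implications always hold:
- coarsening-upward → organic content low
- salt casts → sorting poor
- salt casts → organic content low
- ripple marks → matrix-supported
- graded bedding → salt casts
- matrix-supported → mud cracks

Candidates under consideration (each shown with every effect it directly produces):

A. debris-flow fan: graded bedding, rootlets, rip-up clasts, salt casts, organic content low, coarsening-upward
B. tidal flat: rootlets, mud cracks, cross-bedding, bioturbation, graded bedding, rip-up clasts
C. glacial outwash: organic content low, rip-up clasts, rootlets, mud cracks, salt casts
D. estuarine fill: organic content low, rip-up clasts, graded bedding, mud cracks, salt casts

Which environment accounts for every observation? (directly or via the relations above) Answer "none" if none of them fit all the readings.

Testing each hypothesis:
(A) debris-flow fan — does not account for mud cracks
(B) tidal flat — rootlets ✓; mud cracks ✓; graded bedding ✓; salt casts ✓ (through graded bedding → salt casts); rip-up clasts ✓; organic content low ✓ (through graded bedding → salt casts → organic content low)
(C) glacial outwash — rootlets ✓; mud cracks ✓; graded bedding ✗; salt casts ✓; rip-up clasts ✓; organic content low ✓
(D) estuarine fill — does not account for rootlets
(B) alone accounts for all the evidence.

B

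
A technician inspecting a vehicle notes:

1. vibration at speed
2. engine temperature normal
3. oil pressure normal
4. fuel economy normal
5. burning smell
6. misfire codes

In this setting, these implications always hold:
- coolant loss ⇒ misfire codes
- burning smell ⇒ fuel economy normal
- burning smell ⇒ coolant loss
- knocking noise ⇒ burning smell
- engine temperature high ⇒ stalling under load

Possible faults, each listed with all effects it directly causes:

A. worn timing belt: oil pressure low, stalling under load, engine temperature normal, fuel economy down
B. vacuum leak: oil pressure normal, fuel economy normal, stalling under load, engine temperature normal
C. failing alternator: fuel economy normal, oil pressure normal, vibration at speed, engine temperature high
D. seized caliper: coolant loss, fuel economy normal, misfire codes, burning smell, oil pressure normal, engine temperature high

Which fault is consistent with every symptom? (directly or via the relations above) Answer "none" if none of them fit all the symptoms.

Per-candidate check:
(A) worn timing belt — fails on vibration at speed, oil pressure normal, fuel economy normal, burning smell, misfire codes (predicts oil pressure low, not oil pressure normal; predicts fuel economy down, not fuel economy normal)
(B) vacuum leak — vibration at speed miss; engine temperature normal match; oil pressure normal match; fuel economy normal match; burning smell miss; misfire codes miss
(C) failing alternator — fails on engine temperature normal, burning smell, misfire codes (predicts engine temperature high, not engine temperature normal)
(D) seized caliper — fails on vibration at speed, engine temperature normal (predicts engine temperature high, not engine temperature normal)
Every candidate fails on at least one observation.

none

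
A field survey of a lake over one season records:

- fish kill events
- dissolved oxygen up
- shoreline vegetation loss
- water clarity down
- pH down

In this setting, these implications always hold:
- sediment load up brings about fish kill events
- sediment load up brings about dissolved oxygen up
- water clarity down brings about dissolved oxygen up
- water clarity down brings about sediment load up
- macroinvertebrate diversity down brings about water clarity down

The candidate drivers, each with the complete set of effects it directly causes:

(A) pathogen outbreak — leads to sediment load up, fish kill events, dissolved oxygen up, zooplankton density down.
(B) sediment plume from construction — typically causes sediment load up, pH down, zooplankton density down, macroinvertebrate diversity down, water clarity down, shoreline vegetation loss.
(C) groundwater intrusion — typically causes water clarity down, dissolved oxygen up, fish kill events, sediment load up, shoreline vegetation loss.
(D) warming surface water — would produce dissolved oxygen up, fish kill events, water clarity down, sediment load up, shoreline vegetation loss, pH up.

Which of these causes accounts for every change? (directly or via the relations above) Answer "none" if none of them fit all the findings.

For each candidate, compare predicted effects to what was observed:
(A) pathogen outbreak — does not account for shoreline vegetation loss, water clarity down, pH down
(B) sediment plume from construction — fish kill events match (by sediment load up → fish kill events); dissolved oxygen up match (by water clarity down → dissolved oxygen up); shoreline vegetation loss match; water clarity down match; pH down match
(C) groundwater intrusion — does not account for pH down
(D) warming surface water — fails on pH down (predicts pH up, not pH down)
(B) is the only candidate with no mismatches.

B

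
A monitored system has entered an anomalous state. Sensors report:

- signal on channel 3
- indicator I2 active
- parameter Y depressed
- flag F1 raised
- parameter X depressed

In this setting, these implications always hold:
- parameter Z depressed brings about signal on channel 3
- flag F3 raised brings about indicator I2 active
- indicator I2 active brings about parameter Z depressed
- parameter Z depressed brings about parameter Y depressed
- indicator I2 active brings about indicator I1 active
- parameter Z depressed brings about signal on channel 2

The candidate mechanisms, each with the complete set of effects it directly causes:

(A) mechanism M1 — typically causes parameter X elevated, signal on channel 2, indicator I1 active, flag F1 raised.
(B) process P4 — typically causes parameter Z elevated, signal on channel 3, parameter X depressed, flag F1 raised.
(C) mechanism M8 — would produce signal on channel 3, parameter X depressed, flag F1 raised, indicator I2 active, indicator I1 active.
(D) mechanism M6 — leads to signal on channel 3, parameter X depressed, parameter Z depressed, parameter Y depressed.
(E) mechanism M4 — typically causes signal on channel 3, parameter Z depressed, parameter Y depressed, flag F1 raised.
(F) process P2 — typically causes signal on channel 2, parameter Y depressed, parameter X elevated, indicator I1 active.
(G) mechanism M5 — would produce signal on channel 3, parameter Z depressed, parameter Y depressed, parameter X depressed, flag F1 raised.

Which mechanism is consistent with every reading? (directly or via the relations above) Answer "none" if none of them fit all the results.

C

For each candidate, compare predicted effects to what was observed:
(A) mechanism M1 — fails on signal on channel 3, indicator I2 active, parameter Y depressed, parameter X depressed (predicts parameter X elevated, not parameter X depressed)
(B) process P4 — signal on channel 3 +; indicator I2 active -; parameter Y depressed -; flag F1 raised +; parameter X depressed +
(C) mechanism M8 — accounts for every observation (parameter Y depressed through indicator I2 active → parameter Z depressed → parameter Y depressed)
(D) mechanism M6 — signal on channel 3 +; indicator I2 active -; parameter Y depressed +; flag F1 raised -; parameter X depressed +
(E) mechanism M4 — does not account for indicator I2 active, parameter X depressed
(F) process P2 — signal on channel 3 -; indicator I2 active -; parameter Y depressed +; flag F1 raised -; parameter X depressed -
(G) mechanism M5 — does not account for indicator I2 active
(C) is the only candidate with no mismatches.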